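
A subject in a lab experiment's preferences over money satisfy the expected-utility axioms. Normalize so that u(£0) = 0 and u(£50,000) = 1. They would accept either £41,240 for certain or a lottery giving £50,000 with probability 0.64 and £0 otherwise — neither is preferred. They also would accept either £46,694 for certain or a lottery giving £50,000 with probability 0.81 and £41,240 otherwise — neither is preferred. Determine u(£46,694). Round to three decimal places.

0.932

First, u(£41,240) = 0.64·u(£50,000) + 0.36·u(£0) = 0.64.
The second indifference gives u(£46,694) = 0.81·u(£50,000) + 0.19·u(£41,240) = 0.81·1.00 + 0.19·0.64 = 0.9316.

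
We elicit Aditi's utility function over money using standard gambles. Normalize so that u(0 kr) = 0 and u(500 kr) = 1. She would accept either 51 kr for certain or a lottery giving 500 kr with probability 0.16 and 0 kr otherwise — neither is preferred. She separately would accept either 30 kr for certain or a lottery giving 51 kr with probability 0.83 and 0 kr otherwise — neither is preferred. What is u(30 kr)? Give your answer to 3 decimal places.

From the first indifference, u(51 kr) = 0.16·u(500 kr) + 0.84·u(0 kr) = 0.16·1 + 0.84·0 = 0.16.
Chaining: u(30 kr) = 0.83·0.16 + 0.17·0.00 = 0.1328.

0.133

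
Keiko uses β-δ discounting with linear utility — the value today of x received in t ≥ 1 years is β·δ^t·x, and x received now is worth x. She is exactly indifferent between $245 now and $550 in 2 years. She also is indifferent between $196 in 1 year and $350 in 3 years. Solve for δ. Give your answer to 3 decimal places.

The second indifference involves only future payoffs, so β cancels: β·δ^1·196 = β·δ^3·350, giving δ^2 = 196/350 = 0.56000, so δ = 0.74833.

δ ≈ 0.748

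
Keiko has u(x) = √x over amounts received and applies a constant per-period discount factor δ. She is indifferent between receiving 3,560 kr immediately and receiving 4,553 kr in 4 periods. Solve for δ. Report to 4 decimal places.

δ ≈ 0.9697

Indifference means u(3560) = δ^4 · u(4553), so δ^4 = u(3560)/u(4553).
With u(x) = √x: δ^4 = √3560/√4553 = √(3560/4553) = 0.88425.
So δ = 0.88425^(1/4) ≈ 0.9697.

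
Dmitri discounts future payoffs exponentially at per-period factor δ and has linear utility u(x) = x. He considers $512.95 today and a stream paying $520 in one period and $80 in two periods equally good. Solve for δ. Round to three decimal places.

Equating present values: 512.95 = 520δ + 80δ².
Rearranged: 80δ² + 520δ − 512.95 = 0.
By the quadratic formula (taking the positive root), δ = (−520 + √434544.00) / 160 ≈ 0.870.

δ ≈ 0.870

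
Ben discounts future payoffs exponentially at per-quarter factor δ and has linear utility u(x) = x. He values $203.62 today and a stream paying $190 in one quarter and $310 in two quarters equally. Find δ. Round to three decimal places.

δ ≈ 0.560

The stream is worth 190δ + 310δ² today, so 190δ + 310δ² = 203.62.
That is, 310δ² + 190δ − 203.62 = 0, a quadratic in δ.
δ = (−190 + √(190² + 4·310·203.62)) / (2·310) = (−190 + √288588.80) / 620 ≈ 0.560.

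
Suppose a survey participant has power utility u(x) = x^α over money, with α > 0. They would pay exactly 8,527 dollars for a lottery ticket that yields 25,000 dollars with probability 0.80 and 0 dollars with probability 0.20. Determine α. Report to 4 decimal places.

α ≈ 0.2075

Since u(0) = 0, the lottery's EU is 0.80·25000^α.
Equating: 8527^α = 0.80·25000^α, i.e. 0.3411^α = 0.80.
Take logs: α = ln 0.80 / ln(8527/25000) ≈ 0.207452.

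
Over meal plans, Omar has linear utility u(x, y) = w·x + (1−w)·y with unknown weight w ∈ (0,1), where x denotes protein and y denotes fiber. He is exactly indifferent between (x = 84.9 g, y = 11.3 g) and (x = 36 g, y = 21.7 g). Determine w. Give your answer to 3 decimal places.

Equating utilities: w·84.9 + (1−w)·11.3 = w·36 + (1−w)·21.7.
Rearranging, 48.9·w − 10.4·(1−w) = 0.
Hence w = 10.4/(48.9+10.4) = 10.4/59.3 = 0.175.

w = 0.175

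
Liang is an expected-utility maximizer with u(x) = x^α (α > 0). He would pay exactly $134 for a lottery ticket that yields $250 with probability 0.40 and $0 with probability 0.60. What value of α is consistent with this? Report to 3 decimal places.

The lottery's expected utility is 0.40·u(250) + 0.60·u(0) = 0.40·250^α (since u(0) = 0 for α > 0).
Indifference: 134^α = 0.40·250^α, so (134/250)^α = 0.40.
Taking logs: α·ln(134/250) = ln(0.40), so α = -0.916291 / -0.623621 ≈ 1.469.

α ≈ 1.469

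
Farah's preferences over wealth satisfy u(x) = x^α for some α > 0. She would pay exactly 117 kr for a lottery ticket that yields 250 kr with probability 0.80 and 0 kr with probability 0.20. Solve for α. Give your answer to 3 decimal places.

α ≈ 0.294

The lottery's expected utility is 0.80·u(250) + 0.20·u(0) = 0.80·250^α (since u(0) = 0 for α > 0).
Indifference: 117^α = 0.80·250^α, so (117/250)^α = 0.80.
α = ln(0.80) / ln(117/250) = -0.223144/-0.759287 ≈ 0.294.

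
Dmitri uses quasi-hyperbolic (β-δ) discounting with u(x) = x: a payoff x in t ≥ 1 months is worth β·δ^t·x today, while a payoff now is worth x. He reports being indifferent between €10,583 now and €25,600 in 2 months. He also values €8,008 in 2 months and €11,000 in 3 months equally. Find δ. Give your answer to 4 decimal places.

δ ≈ 0.7280

The second indifference involves only future payoffs, so β cancels: β·δ^2·8008 = β·δ^3·11000, giving δ = 8008/11000 = 0.72800.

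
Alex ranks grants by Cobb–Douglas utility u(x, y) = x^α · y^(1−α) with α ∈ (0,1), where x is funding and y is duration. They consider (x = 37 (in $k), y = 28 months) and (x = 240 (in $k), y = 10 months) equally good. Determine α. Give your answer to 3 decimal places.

Set the two utilities equal: 37^α·28^(1−α) = 240^α·10^(1−α).
(37/240)^α = (10/28)^(1−α); take logs: α·ln(37/240) = (1−α)·ln(10/28), i.e. α·-1.869721 = (1−α)·-1.029619.
So α/(1−α) = (-1.029619)/(-1.869721) = 0.550681, and α = 0.550681/1.550681 ≈ 0.355.

α ≈ 0.355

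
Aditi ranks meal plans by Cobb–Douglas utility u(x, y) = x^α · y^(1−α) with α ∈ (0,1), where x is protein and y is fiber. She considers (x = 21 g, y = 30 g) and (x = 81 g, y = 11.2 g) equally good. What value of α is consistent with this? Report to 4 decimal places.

α ≈ 0.4219

The Cobb–Douglas utilities coincide, so 21^α·30^(1−α) = 81^α·11.2^(1−α).
Taking logs: α·ln 21 + (1−α)·ln 30 = α·ln 81 + (1−α)·ln 11.2, i.e. α·-1.3499267 = (1−α)·-0.9852836.
Thus α·(-2.3352103) = -0.9852836, so α = -0.9852836/-2.3352103 ≈ 0.4219.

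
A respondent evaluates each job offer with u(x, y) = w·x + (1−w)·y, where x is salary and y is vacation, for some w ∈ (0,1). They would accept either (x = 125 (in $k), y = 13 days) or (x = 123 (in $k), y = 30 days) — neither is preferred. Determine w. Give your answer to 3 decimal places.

w = 0.895

Indifference: w·125 + (1−w)·13 = w·123 + (1−w)·30.
Rearranging, 2·w − 17·(1−w) = 0.
The marginal rate of substitution is 17/2, so w = 17/(2+17) = 0.895.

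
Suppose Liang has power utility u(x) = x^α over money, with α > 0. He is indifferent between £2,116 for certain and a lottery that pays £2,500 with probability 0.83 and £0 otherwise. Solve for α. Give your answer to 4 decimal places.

Since u(0) = 0, the lottery's EU is 0.83·2500^α.
Indifference: 2116^α = 0.83·2500^α, so (2116/2500)^α = 0.83.
α = ln(0.83) / ln(2116/2500) = -0.1863296/-0.1667632 ≈ 1.1173.

α ≈ 1.1173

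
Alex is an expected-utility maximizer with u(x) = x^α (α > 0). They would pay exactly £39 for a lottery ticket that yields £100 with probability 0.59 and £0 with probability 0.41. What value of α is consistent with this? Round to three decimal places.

α ≈ 0.560

EU(lottery) = 0.59·100^α + 0.41·0 = 0.59·100^α.
Equating: 39^α = 0.59·100^α, i.e. 0.3900^α = 0.59.
Taking logs: α·ln(39/100) = ln(0.59), so α = -0.527633 / -0.941609 ≈ 0.560.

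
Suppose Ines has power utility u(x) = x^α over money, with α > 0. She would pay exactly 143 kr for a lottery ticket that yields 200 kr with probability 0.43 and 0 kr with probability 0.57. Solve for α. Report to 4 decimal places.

The lottery's expected utility is 0.43·u(200) + 0.57·u(0) = 0.43·200^α (since u(0) = 0 for α > 0).
Setting u(143) equal to that: 143^α = 0.43·200^α ⇒ (143/200)^α = 0.43.
α = ln(0.43) / ln(143/200) = -0.8439701/-0.3354727 ≈ 2.5158.

α ≈ 2.5158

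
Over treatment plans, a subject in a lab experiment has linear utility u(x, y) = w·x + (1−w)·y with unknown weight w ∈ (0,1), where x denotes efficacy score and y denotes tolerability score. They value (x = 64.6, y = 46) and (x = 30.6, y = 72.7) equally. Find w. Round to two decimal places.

w = 0.44

Indifference: w·64.6 + (1−w)·46 = w·30.6 + (1−w)·72.7.
Rearranging, 34·w − 26.7·(1−w) = 0.
Hence w = 26.7/(34+26.7) = 26.7/60.7 = 0.44.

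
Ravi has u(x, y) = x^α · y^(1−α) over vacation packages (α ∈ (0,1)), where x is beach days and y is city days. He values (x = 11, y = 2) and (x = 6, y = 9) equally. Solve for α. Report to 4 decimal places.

The Cobb–Douglas utilities coincide, so 11^α·2^(1−α) = 6^α·9^(1−α).
Rearrange to (11/6)^α = (9/2)^(1−α) and take logs: α·0.6061358 = (1−α)·1.5040774.
With A = 0.6061358 and B = 1.5040774: α·A = (1−α)·B, so α = B/(A+B) = 1.5040774/2.1102132 ≈ 0.7128.

α ≈ 0.7128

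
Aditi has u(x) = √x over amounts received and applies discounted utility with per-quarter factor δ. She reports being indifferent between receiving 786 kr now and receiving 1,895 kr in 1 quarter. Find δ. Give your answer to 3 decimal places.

δ ≈ 0.644

Indifference means u(786) = δ · u(1895), so δ = u(786)/u(1895).
Since u(x) = √x, δ = √(786/1895) = 0.64403.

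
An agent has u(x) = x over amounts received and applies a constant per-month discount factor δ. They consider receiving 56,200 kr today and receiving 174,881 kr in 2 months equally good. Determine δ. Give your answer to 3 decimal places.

δ ≈ 0.567

Indifference means u(56200) = δ^2 · u(174881), so δ^2 = u(56200)/u(174881).
With u(x) = x: δ^2 = 56200/174881 = 0.32136.
Taking the square root: δ = 0.32136^(1/2) ≈ 0.567.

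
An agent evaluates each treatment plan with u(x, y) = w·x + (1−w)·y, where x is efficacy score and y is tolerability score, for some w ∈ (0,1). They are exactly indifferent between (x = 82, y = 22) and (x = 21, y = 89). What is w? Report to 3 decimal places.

u(82,22) = u(21,89) means w·82 + (1−w)·22 = w·21 + (1−w)·89.
Collecting terms: w·61 = (1−w)·67.
Hence w = 67/(61+67) = 67/128 = 0.523.

w = 0.523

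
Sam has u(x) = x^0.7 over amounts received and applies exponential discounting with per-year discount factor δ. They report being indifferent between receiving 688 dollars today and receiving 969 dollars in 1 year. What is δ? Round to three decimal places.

δ ≈ 0.787

The payoff in 1 year is discounted by δ, so u(688) = δ·u(969) and δ = u(688)/u(969).
Since u(x) = x^0.7, δ = (688/969)^0.7 = 0.71001^0.7 = 0.78684.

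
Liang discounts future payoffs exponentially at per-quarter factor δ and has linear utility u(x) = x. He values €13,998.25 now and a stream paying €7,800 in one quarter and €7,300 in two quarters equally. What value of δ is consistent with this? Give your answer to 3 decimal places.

δ ≈ 0.950

Equating present values: 13998.25 = 7800δ + 7300δ².
Rearranged: 7300δ² + 7800δ − 13998.25 = 0.
δ = (−7800 + √(7800² + 4·7300·13998.25)) / (2·7300) = (−7800 + √469588900.00) / 14600 ≈ 0.950.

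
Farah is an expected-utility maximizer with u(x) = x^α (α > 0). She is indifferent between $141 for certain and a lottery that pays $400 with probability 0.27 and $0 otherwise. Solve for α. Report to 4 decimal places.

Since u(0) = 0, the lottery's EU is 0.27·400^α.
Equating: 141^α = 0.27·400^α, i.e. 0.3525^α = 0.27.
Taking logs: α·ln(141/400) = ln(0.27), so α = -1.3093333 / -1.0427047 ≈ 1.2557.

α ≈ 1.2557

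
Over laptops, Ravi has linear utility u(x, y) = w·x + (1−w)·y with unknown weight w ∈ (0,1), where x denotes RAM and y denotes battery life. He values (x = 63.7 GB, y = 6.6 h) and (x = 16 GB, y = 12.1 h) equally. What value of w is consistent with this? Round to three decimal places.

Equating utilities: w·63.7 + (1−w)·6.6 = w·16 + (1−w)·12.1.
w·(63.7−16) = (1−w)·(12.1−6.6), i.e. w·47.7 = (1−w)·5.5.
So w/(1−w) = 5.5/47.7 = 0.1153, giving w = 5.5/(47.7+5.5) = 0.103.

w = 0.103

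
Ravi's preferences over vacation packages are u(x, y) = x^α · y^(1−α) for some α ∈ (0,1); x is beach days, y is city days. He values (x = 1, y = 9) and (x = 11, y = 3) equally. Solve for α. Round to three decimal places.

α ≈ 0.314

The Cobb–Douglas utilities coincide, so 1^α·9^(1−α) = 11^α·3^(1−α).
Rearrange to (1/11)^α = (3/9)^(1−α) and take logs: α·-2.397895 = (1−α)·-1.098612.
So α/(1−α) = (-1.098612)/(-2.397895) = 0.458157, and α = 0.458157/1.458157 ≈ 0.314.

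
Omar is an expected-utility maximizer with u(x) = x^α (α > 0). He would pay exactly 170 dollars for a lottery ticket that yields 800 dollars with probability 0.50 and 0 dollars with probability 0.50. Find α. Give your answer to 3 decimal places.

EU(lottery) = 0.50·800^α + 0.50·0 = 0.50·800^α.
Indifference: 170^α = 0.50·800^α, so (170/800)^α = 0.50.
Take logs: α = ln 0.50 / ln(170/800) ≈ 0.44753.

α ≈ 0.448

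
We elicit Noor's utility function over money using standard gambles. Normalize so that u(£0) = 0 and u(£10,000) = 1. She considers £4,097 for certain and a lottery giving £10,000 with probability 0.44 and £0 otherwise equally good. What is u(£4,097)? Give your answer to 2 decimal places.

By the standard-gamble method, u(£4,097) is just the indifference probability on the best outcome: 0.44.

0.44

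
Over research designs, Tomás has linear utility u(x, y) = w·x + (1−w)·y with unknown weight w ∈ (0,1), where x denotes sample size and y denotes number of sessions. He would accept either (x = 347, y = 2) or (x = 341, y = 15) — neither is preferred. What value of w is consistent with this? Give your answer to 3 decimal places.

w = 0.684

Indifference: w·347 + (1−w)·2 = w·341 + (1−w)·15.
w·(347−341) = (1−w)·(15−2), i.e. w·6 = (1−w)·13.
So w/(1−w) = 13/6 = 2.1667, giving w = 13/(6+13) = 0.684.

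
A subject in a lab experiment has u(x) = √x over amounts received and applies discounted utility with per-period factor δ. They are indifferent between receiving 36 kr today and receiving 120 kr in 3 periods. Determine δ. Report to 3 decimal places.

Equating discounted utilities: u(36) = δ^3·u(120) ⇒ δ^3 = u(36)/u(120).
With u(x) = √x: δ^3 = √36/√120 = √(36/120) = 0.54772.
Hence δ = (0.54772)^(1/3) = 0.81819.

δ ≈ 0.818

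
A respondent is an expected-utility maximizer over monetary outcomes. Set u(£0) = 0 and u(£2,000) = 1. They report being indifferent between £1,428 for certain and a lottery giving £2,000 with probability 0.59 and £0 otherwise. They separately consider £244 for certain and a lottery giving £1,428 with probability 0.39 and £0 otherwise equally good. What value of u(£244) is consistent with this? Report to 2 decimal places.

0.23

The first gamble pins u(£1,428): it must equal 0.59·1 + 0.41·0 = 0.59.
The second indifference gives u(£244) = 0.39·u(£1,428) + 0.61·u(£0) = 0.39·0.59 + 0.61·0.00 = 0.2301.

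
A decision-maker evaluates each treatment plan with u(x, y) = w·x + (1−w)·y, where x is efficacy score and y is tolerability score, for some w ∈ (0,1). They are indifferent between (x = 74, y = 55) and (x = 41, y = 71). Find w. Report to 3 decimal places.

Indifference: w·74 + (1−w)·55 = w·41 + (1−w)·71.
w·(74−41) = (1−w)·(71−55), i.e. w·33 = (1−w)·16.
So w/(1−w) = 16/33 = 0.4848, giving w = 16/(33+16) = 0.327.

w = 0.327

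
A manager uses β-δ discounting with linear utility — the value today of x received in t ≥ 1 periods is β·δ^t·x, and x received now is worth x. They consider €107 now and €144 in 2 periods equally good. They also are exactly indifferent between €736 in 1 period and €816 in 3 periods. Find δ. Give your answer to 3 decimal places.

δ ≈ 0.950

From the later pair, β·δ^1·736 = β·δ^3·816; dividing through, δ^2 = 736/816 = 0.90196, so δ = 0.94972.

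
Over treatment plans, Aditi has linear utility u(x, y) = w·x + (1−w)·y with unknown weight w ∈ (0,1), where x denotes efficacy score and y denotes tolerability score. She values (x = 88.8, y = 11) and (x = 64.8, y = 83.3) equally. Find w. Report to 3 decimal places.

u(88.8,11) = u(64.8,83.3) means w·88.8 + (1−w)·11 = w·64.8 + (1−w)·83.3.
Rearranging, 24·w − 72.3·(1−w) = 0.
Hence w = 72.3/(24+72.3) = 72.3/96.3 = 0.751.

w = 0.751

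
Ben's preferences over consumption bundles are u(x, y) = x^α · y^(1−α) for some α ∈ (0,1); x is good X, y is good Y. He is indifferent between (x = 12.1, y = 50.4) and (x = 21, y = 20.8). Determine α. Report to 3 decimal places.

α ≈ 0.616

Indifference: 12.1^α · 50.4^(1−α) = 21^α · 20.8^(1−α).
(12.1/21)^α = (20.8/50.4)^(1−α); take logs: α·ln(12.1/21) = (1−α)·ln(20.8/50.4), i.e. α·-0.551317 = (1−α)·-0.885038.
With A = -0.551317 and B = -0.885038: α·A = (1−α)·B, so α = B/(A+B) = -0.885038/-1.436355 ≈ 0.616.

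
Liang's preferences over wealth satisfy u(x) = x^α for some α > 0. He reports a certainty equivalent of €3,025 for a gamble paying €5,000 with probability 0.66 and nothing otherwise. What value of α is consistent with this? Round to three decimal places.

EU(lottery) = 0.66·5000^α + 0.34·0 = 0.66·5000^α.
Equating: 3025^α = 0.66·5000^α, i.e. 0.6050^α = 0.66.
Taking logs: α·ln(3025/5000) = ln(0.66), so α = -0.415515 / -0.502527 ≈ 0.827.

α ≈ 0.827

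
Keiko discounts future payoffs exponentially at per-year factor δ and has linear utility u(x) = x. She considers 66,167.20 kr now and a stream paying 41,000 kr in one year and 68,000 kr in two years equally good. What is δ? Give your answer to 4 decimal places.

Present value of the stream is 41000·δ + 68000·δ². Indifference gives 41000δ + 68000δ² = 66167.20.
Rearranged: 68000δ² + 41000δ − 66167.20 = 0.
The positive root is δ = [−41000 + √(41000² + 4·68000·66167.20)] / (2·68000) = (−41000 + 140280.000)/136000 ≈ 0.7300.

δ ≈ 0.7300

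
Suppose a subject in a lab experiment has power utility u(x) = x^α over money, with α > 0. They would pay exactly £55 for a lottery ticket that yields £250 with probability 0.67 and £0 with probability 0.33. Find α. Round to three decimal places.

EU(lottery) = 0.67·250^α + 0.33·0 = 0.67·250^α.
Equating: 55^α = 0.67·250^α, i.e. 0.2200^α = 0.67.
α = ln(0.67) / ln(55/250) = -0.400478/-1.514128 ≈ 0.264.

α ≈ 0.264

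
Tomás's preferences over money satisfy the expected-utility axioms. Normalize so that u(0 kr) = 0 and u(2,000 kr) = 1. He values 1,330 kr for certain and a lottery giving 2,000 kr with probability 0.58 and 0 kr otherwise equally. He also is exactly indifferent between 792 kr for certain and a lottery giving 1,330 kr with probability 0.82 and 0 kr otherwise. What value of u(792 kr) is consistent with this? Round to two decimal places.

First, u(1,330 kr) = 0.58·u(2,000 kr) + 0.42·u(0 kr) = 0.58.
Then u(792 kr) = 0.82·u(1,330 kr) + 0.18·u(0 kr) = 0.82·0.58 + 0.18·0.00 = 0.4756.

0.48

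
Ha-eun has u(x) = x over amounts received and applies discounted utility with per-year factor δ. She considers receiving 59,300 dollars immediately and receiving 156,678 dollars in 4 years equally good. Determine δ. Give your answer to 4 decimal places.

δ ≈ 0.7844

The payoff in 4 years is discounted by δ^4, so u(59300) = δ^4·u(156678) and δ^4 = u(59300)/u(156678).
With u(x) = x: δ^4 = 59300/156678 = 0.37848.
Taking the 4th root: δ = 0.37848^(1/4) ≈ 0.7844.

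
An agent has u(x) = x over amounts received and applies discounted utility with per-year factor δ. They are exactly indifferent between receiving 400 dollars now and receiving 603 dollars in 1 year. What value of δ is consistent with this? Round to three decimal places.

Indifference means u(400) = δ · u(603), so δ = u(400)/u(603).
With u(x) = x: δ = 400/603 = 0.66335.

δ ≈ 0.663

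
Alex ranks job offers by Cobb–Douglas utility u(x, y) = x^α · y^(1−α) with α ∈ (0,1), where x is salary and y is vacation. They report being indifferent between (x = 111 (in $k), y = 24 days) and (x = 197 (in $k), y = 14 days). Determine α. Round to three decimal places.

α ≈ 0.484

Indifference: 111^α · 24^(1−α) = 197^α · 14^(1−α).
Rearrange to (111/197)^α = (14/24)^(1−α) and take logs: α·-0.573674 = (1−α)·-0.538997.
Thus α·(-1.112671) = -0.538997, so α = -0.538997/-1.112671 ≈ 0.484.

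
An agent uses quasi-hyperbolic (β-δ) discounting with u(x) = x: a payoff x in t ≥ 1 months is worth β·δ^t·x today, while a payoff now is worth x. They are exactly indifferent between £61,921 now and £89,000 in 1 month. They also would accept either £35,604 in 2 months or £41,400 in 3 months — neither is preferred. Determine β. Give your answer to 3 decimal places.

From the later pair, β·δ^2·35604 = β·δ^3·41400; dividing through, δ = 35604/41400 = 0.86000.
The first indifference: 61921 = β·δ·89000, so β = 61921/(δ·89000) = 61921/(0.86000·89000) ≈ 0.809.

β ≈ 0.809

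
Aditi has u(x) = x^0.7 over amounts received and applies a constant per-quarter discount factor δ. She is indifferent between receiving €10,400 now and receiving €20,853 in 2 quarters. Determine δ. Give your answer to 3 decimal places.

δ ≈ 0.784

Indifference means u(10400) = δ^2 · u(20853), so δ^2 = u(10400)/u(20853).
With u(x) = x^0.7: δ^2 = 10400^0.7/20853^0.7 = (10400/20853)^0.7 = 0.61448.
So δ = 0.61448^(1/2) ≈ 0.784.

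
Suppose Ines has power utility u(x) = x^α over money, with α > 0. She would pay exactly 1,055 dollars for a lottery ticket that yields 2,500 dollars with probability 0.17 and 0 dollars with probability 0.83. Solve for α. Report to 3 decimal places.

The lottery's expected utility is 0.17·u(2500) + 0.83·u(0) = 0.17·2500^α (since u(0) = 0 for α > 0).
Setting u(1055) equal to that: 1055^α = 0.17·2500^α ⇒ (1055/2500)^α = 0.17.
Taking logs: α·ln(1055/2500) = ln(0.17), so α = -1.771957 / -0.862750 ≈ 2.054.

α ≈ 2.054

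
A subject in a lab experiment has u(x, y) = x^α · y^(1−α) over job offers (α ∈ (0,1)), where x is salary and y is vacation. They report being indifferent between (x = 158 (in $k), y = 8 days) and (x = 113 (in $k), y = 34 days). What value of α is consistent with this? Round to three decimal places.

The Cobb–Douglas utilities coincide, so 158^α·8^(1−α) = 113^α·34^(1−α).
Rearrange to (158/113)^α = (34/8)^(1−α) and take logs: α·0.335207 = (1−α)·1.446919.
So α/(1−α) = (1.446919)/(0.335207) = 4.316494, and α = 4.316494/5.316494 ≈ 0.812.

α ≈ 0.812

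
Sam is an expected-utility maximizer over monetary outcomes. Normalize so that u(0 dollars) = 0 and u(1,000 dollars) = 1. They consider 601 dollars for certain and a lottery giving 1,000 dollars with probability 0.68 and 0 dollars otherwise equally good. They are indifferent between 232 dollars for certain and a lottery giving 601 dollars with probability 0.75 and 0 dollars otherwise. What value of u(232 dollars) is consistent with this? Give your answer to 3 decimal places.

The first gamble pins u(601 dollars): it must equal 0.68·1 + 0.32·0 = 0.68.
Chaining: u(232 dollars) = 0.75·0.68 + 0.25·0.00 = 0.5100.

0.510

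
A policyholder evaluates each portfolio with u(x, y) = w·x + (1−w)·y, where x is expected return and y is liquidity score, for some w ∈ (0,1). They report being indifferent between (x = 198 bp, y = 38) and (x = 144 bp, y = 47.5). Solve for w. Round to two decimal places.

w = 0.15

Indifference: w·198 + (1−w)·38 = w·144 + (1−w)·47.5.
w·(198−144) = (1−w)·(47.5−38), i.e. w·54 = (1−w)·9.5.
Hence w = 9.5/(54+9.5) = 9.5/63.5 = 0.15.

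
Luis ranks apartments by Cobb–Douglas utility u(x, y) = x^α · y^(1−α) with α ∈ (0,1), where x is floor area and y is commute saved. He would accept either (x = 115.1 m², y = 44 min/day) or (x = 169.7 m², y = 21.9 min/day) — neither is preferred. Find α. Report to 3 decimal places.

The Cobb–Douglas utilities coincide, so 115.1^α·44^(1−α) = 169.7^α·21.9^(1−α).
Rearrange to (115.1/169.7)^α = (21.9/44)^(1−α) and take logs: α·-0.388231 = (1−α)·-0.697703.
So α/(1−α) = (-0.697703)/(-0.388231) = 1.797134, and α = 1.797134/2.797134 ≈ 0.642.

α ≈ 0.642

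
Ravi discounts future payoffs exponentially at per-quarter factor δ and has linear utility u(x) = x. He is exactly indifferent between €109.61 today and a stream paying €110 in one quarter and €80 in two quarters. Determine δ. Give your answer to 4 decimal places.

δ ≈ 0.6700

Equating present values: 109.61 = 110δ + 80δ².
Rearranged: 80δ² + 110δ − 109.61 = 0.
δ = (−110 + √(110² + 4·80·109.61)) / (2·80) = (−110 + √47175.20) / 160 ≈ 0.6700.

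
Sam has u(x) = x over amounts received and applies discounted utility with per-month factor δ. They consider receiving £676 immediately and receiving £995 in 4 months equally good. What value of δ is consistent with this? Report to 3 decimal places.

δ ≈ 0.908

Equating discounted utilities: u(676) = δ^4·u(995) ⇒ δ^4 = u(676)/u(995).
With u(x) = x: δ^4 = 676/995 = 0.67940.
Hence δ = (0.67940)^(1/4) = 0.90789.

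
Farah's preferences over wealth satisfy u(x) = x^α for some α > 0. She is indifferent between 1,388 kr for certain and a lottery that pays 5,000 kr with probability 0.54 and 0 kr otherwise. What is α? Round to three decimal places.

α ≈ 0.481

Since u(0) = 0, the lottery's EU is 0.54·5000^α.
Setting u(1388) equal to that: 1388^α = 0.54·5000^α ⇒ (1388/5000)^α = 0.54.
Taking logs: α·ln(1388/5000) = ln(0.54), so α = -0.616186 / -1.281574 ≈ 0.481.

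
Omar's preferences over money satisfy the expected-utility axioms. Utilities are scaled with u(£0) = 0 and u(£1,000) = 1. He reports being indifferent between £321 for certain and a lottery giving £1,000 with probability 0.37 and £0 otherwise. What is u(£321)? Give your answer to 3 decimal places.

u(£321) equals the lottery's expected utility: 0.37·1 + 0.63·0 = 0.37.

0.370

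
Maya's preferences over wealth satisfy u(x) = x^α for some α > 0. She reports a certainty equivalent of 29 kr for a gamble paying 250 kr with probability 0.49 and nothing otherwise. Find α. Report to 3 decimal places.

α ≈ 0.331

EU(lottery) = 0.49·250^α + 0.51·0 = 0.49·250^α.
Indifference: 29^α = 0.49·250^α, so (29/250)^α = 0.49.
Taking logs: α·ln(29/250) = ln(0.49), so α = -0.713350 / -2.154165 ≈ 0.331.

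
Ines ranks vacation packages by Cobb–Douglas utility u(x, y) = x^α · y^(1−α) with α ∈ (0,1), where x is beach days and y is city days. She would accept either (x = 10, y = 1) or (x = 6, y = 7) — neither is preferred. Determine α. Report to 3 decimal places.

α ≈ 0.792

Set the two utilities equal: 10^α·1^(1−α) = 6^α·7^(1−α).
Taking logs: α·ln 10 + (1−α)·ln 1 = α·ln 6 + (1−α)·ln 7, i.e. α·0.510826 = (1−α)·1.945910.
With A = 0.510826 and B = 1.945910: α·A = (1−α)·B, so α = B/(A+B) = 1.945910/2.456736 ≈ 0.792.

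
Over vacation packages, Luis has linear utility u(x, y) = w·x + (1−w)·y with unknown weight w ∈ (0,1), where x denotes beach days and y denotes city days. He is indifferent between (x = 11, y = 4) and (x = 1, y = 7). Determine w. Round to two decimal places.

w = 0.23

Indifference: w·11 + (1−w)·4 = w·1 + (1−w)·7.
w·(11−1) = (1−w)·(7−4), i.e. w·10 = (1−w)·3.
Hence w = 3/(10+3) = 3/13 = 0.23.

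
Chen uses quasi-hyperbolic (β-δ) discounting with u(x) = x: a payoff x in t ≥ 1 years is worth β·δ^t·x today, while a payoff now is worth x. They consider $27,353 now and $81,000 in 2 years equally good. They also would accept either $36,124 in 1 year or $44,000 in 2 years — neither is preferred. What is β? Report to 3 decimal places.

β ≈ 0.501

From the later pair, β·δ^1·36124 = β·δ^2·44000; dividing through, δ = 36124/44000 = 0.82100.
Now use the now-vs-future pair: 27353 = β·δ^2·81000 gives β = 27353/(0.67404·81000) ≈ 0.501.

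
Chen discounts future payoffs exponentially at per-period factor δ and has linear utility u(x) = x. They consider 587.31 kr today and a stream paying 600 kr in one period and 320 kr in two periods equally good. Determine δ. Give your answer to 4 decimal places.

Present value of the stream is 600·δ + 320·δ². Indifference gives 600δ + 320δ² = 587.31.
So 320δ² + 600δ − 587.31 = 0.
δ = (−600 + √(600² + 4·320·587.31)) / (2·320) = (−600 + √1111756.80) / 640 ≈ 0.7100.

δ ≈ 0.7100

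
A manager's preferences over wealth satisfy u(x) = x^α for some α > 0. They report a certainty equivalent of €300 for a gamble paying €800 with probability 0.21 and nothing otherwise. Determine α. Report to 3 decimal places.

EU(lottery) = 0.21·800^α + 0.79·0 = 0.21·800^α.
Indifference: 300^α = 0.21·800^α, so (300/800)^α = 0.21.
Take logs: α = ln 0.21 / ln(300/800) ≈ 1.59115.

α ≈ 1.591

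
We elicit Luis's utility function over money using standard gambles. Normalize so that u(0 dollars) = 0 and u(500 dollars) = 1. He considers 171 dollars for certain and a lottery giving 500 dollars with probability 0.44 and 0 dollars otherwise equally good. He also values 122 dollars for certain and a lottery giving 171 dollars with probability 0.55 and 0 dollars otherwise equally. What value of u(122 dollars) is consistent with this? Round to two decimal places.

0.24

First, u(171 dollars) = 0.44·u(500 dollars) + 0.56·u(0 dollars) = 0.44.
The second indifference gives u(122 dollars) = 0.55·u(171 dollars) + 0.45·u(0 dollars) = 0.55·0.44 + 0.45·0.00 = 0.2420.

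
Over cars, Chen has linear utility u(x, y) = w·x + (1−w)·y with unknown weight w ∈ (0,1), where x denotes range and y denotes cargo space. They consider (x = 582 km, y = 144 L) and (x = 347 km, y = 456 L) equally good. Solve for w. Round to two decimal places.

Indifference: w·582 + (1−w)·144 = w·347 + (1−w)·456.
Rearranging, 235·w − 312·(1−w) = 0.
The marginal rate of substitution is 312/235, so w = 312/(235+312) = 0.57.

w = 0.57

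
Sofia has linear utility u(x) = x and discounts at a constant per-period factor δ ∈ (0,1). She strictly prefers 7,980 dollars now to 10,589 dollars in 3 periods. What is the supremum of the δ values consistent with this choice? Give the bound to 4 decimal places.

δ < 0.9100

Under u(x) = x this choice says 7980 > δ^3·10589.
So δ^3 < 7980/10589 = 0.75361; taking the cube root of both positive sides preserves the inequality.
δ < (7980/10589)^(1/3) ≈ 0.9100.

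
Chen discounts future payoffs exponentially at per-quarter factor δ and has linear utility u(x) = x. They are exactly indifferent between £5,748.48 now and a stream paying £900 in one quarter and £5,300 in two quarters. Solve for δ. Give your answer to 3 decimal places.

δ ≈ 0.960

Present value of the stream is 900·δ + 5300·δ². Indifference gives 900δ + 5300δ² = 5748.48.
So 5300δ² + 900δ − 5748.48 = 0.
By the quadratic formula (taking the positive root), δ = (−900 + √122677776.00) / 10600 ≈ 0.960.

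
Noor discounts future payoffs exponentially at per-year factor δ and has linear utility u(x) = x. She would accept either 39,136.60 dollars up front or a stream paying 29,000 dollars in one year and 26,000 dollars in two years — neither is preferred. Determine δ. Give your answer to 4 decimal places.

δ ≈ 0.7900

Equating present values: 39136.60 = 29000δ + 26000δ².
So 26000δ² + 29000δ − 39136.60 = 0.
The positive root is δ = [−29000 + √(29000² + 4·26000·39136.60)] / (2·26000) = (−29000 + 70080.000)/52000 ≈ 0.7900.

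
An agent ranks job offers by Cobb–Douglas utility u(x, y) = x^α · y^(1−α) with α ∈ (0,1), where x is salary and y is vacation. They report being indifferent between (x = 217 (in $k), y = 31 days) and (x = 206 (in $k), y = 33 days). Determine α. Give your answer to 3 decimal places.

Indifference: 217^α · 31^(1−α) = 206^α · 33^(1−α).
Taking logs: α·ln 217 + (1−α)·ln 31 = α·ln 206 + (1−α)·ln 33, i.e. α·0.052021 = (1−α)·0.062520.
With A = 0.052021 and B = 0.062520: α·A = (1−α)·B, so α = B/(A+B) = 0.062520/0.114541 ≈ 0.546.

α ≈ 0.546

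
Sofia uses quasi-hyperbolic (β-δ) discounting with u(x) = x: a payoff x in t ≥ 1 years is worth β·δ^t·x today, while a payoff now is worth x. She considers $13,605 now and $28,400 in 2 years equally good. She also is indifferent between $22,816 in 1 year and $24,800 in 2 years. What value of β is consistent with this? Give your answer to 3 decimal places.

β ≈ 0.566

The second indifference involves only future payoffs, so β cancels: β·δ^1·22816 = β·δ^2·24800, giving δ = 22816/24800 = 0.92000.
The first indifference: 13605 = β·δ^2·28400, so β = 13605/(δ^2·28400) = 13605/(0.84640·28400) ≈ 0.566.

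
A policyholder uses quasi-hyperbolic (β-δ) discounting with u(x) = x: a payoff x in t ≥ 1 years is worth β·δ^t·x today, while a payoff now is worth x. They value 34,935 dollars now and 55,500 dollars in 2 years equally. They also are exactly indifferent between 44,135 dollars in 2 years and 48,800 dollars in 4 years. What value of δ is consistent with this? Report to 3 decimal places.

The second indifference involves only future payoffs, so β cancels: β·δ^2·44135 = β·δ^4·48800, giving δ^2 = 44135/48800 = 0.90441, so δ = 0.95100.

δ ≈ 0.951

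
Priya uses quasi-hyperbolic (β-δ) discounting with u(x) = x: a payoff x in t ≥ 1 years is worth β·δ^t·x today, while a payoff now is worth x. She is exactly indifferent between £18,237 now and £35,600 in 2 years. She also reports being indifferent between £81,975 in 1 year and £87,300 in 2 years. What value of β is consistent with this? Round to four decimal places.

β ≈ 0.5810

From the later pair, β·δ^1·81975 = β·δ^2·87300; dividing through, δ = 81975/87300 = 0.93900.
Now use the now-vs-future pair: 18237 = β·δ^2·35600 gives β = 18237/(0.88173·35600) ≈ 0.5810.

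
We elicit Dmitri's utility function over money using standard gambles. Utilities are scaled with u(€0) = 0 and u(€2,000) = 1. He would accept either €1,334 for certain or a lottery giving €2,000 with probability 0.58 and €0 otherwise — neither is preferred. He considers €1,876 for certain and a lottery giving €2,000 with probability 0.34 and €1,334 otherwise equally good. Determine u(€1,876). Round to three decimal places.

From the first indifference, u(€1,334) = 0.58·u(€2,000) + 0.42·u(€0) = 0.58·1 + 0.42·0 = 0.58.
The second indifference gives u(€1,876) = 0.34·u(€2,000) + 0.66·u(€1,334) = 0.34·1.00 + 0.66·0.58 = 0.7228.

0.723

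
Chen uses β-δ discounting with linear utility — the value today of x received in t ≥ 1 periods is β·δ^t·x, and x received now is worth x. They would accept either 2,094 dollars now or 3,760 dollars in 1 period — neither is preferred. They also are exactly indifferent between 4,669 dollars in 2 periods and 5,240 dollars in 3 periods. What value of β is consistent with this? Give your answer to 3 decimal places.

Both payoffs in the second observation are in the future, so β drops out: δ^2·4669 = δ^3·5240 ⇒ δ = 4669/5240 = 0.89103.
The first indifference: 2094 = β·δ·3760, so β = 2094/(δ·3760) = 2094/(0.89103·3760) ≈ 0.625.

β ≈ 0.625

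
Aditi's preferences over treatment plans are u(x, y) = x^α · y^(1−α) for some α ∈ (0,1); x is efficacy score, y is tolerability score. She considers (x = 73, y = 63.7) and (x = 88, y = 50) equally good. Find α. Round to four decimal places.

α ≈ 0.5644

The Cobb–Douglas utilities coincide, so 73^α·63.7^(1−α) = 88^α·50^(1−α).
(73/88)^α = (50/63.7)^(1−α); take logs: α·ln(73/88) = (1−α)·ln(50/63.7), i.e. α·-0.1868774 = (1−α)·-0.2421616.
Thus α·(-0.4290390) = -0.2421616, so α = -0.2421616/-0.4290390 ≈ 0.5644.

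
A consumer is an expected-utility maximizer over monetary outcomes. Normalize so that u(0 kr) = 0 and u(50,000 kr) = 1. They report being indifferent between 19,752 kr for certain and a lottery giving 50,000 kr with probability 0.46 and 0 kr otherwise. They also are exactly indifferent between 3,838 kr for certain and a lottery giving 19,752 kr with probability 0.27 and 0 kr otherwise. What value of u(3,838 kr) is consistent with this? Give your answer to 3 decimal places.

First, u(19,752 kr) = 0.46·u(50,000 kr) + 0.54·u(0 kr) = 0.46.
Then u(3,838 kr) = 0.27·u(19,752 kr) + 0.73·u(0 kr) = 0.27·0.46 + 0.73·0.00 = 0.1242.

0.124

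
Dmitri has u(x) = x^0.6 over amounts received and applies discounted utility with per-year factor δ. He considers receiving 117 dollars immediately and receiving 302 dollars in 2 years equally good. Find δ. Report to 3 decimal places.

δ ≈ 0.752

Equating discounted utilities: u(117) = δ^2·u(302) ⇒ δ^2 = u(117)/u(302).
With u(x) = x^0.6: δ^2 = 117^0.6/302^0.6 = (117/302)^0.6 = 0.56612.
Hence δ = (0.56612)^(1/2) = 0.75241.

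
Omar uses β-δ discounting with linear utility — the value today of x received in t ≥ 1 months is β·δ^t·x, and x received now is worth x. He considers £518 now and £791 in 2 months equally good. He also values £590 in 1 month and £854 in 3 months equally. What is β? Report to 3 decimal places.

Both payoffs in the second observation are in the future, so β drops out: δ^1·590 = δ^3·854 ⇒ δ^2 = 590/854 = 0.69087, so δ = 0.83118.
The first indifference: 518 = β·δ^2·791, so β = 518/(δ^2·791) = 518/(0.69087·791) ≈ 0.948.

β ≈ 0.948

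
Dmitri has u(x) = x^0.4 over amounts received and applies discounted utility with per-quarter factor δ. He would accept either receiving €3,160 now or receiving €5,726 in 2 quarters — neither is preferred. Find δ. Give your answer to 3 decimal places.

δ ≈ 0.888

The payoff in 2 quarters is discounted by δ^2, so u(3160) = δ^2·u(5726) and δ^2 = u(3160)/u(5726).
With u(x) = x^0.4: δ^2 = 3160^0.4/5726^0.4 = (3160/5726)^0.4 = 0.78838.
So δ = 0.78838^(1/2) ≈ 0.888.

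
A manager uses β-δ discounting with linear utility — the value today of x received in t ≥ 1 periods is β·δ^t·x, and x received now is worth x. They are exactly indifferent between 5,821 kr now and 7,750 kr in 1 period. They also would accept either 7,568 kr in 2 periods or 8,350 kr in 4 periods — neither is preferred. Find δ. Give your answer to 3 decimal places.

Both payoffs in the second observation are in the future, so β drops out: δ^2·7568 = δ^4·8350 ⇒ δ^2 = 7568/8350 = 0.90635, so δ = 0.95202.

δ ≈ 0.952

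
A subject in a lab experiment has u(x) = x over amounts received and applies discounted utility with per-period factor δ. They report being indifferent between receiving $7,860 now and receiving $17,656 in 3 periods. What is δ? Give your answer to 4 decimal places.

δ ≈ 0.7636

The payoff in 3 periods is discounted by δ^3, so u(7860) = δ^3·u(17656) and δ^3 = u(7860)/u(17656).
With u(x) = x: δ^3 = 7860/17656 = 0.44517.
So δ = 0.44517^(1/3) ≈ 0.7636.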